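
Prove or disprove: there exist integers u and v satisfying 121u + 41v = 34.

u = 24, v = -70

Since gcd(121, 41) = 1, every integer is an integer combination of 121 and 41.
Run the Euclidean algorithm on 121 and 41: 121 = 2·41 + 39, 41 = 1·39 + 2, 39 = 19·2 + 1, 2 = 2·1 + 0.
Working back up the chain: 1 = 39 − 19·2 = 39 − 19·(41 − 1·39) = −19·41 + 20·39 = −19·41 + 20·(121 − 2·41) = 20·121 − 59·41. So 121·20 + 41·(-59) = 1.
Multiplying through by 34: u = 20·34 = 680, v = (-59)·34 = -2006 is a solution.
The general solution is u = 680 + 41k, v = -2006 − 121k; taking k = -16 gives the smaller pair u = 24, v = -70.
Indeed 121·24 + 41·(-70) = 2904 − 2870 = 34.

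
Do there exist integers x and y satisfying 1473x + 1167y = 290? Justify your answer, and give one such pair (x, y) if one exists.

gcd(1473, 1167) = 3, so every integer of the form 1473x + 1167y is a multiple of 3.
However 290 leaves remainder 2 on division by 3.
Hence no integers x, y satisfy the equation.

There are no such integers.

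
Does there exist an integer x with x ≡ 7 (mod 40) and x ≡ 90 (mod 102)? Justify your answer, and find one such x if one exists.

Both moduli are multiples of 2 = gcd(40, 102), so any solution would satisfy x ≡ 7 and x ≡ 90 modulo 2 simultaneously.
But 7 mod 2 = 1 while 90 mod 2 = 0, a contradiction.
Therefore no such x exists.

There is no such integer.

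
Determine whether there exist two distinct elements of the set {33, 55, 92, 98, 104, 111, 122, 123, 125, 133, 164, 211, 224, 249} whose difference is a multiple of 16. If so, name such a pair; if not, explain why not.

No such pair exists.

Reduce each element modulo 16: 33↦1, 55↦7, 92↦12, 98↦2, 104↦8, 111↦15, 122↦10, 123↦11, 125↦13, 133↦5, 164↦4, 211↦3, 224↦0, 249↦9.
All 14 residues are distinct, so no two elements differ by a multiple of 16.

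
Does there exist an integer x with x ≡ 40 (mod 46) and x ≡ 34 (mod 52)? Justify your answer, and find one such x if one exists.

gcd(46, 52) = 2. A simultaneous solution exists iff 40 ≡ 34 (mod 2); here 40 mod 2 = 0 = 34 mod 2, so it does.
The integers ≡ 40 (mod 46) are 40, 86, …; their remainders mod 52 are 40, 34, so x = 86 is the first that is ≡ 34 (mod 52).
Indeed 86 ≡ 40 (mod 46) and 86 ≡ 34 (mod 52).

x = 86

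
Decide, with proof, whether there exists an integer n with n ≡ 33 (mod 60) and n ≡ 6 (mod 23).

The moduli 60 and 23 are coprime, so by the Chinese Remainder Theorem a unique solution modulo 1380 exists.
Write n = 33 + 60t and require 33 + 60t ≡ 6 (mod 23), i.e. 60t ≡ 19 (mod 23).
60 ≡ 14 (mod 23), so this reads 14t ≡ 19 (mod 23). Since 14·5 = 70 = 3·23 + 1, the inverse of 14 mod 23 is 5.
Multiplying by 5: t ≡ 5·19 = 95 ≡ 3 (mod 23).
Taking t = 3 gives n = 33 + 60·3 = 213.
Check: 213 mod 60 = 33, 213 mod 23 = 6. ✓

n = 213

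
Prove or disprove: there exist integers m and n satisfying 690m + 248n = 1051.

Any value of 690m + 248n is a multiple of gcd(690, 248) = 2.
But 1051 = 2·525 + 1, so 2 ∤ 1051.
Hence no integers m, n satisfy the equation.

No such integers exist.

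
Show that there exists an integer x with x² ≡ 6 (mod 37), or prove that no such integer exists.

37 is prime, so by Euler's criterion 6 is a square mod 37 iff 6^((37−1)/2) = 6^18 ≡ 1 (mod 37).
Repeated squaring mod 37: 6^2 = 36 ≡ 36; 6^4 ≡ 36² = 1296 ≡ 1; 6^8 ≡ 1² = 1 ≡ 1; 6^16 ≡ 1² = 1 ≡ 1.
Since 18 = 16 + 2, 6^18 ≡ 1 · 36; multiplying out mod 37: 1·36 = 36 ≡ 36. Thus 6^18 ≡ 36 ≡ −1 (mod 37).
By Euler's criterion 6 is a quadratic non-residue mod 37: no x satisfies x² ≡ 6 (mod 37).

There is no such integer.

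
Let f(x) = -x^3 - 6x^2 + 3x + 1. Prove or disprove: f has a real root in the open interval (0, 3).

f(0) = 1 and f(3) = -71, which have opposite signs.
f is continuous everywhere (it is a polynomial), in particular on [0, 3].
By the Intermediate Value Theorem, f takes the value 0 somewhere in the open interval.

Yes, f has a root in the interval.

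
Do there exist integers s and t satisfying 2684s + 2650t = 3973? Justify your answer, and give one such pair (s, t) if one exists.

Any value of 2684s + 2650t is a multiple of gcd(2684, 2650) = 2.
But 3973 is not a multiple of 2 (it leaves remainder 1).
Hence no integers s, t satisfy the equation.

No, no such integers exist.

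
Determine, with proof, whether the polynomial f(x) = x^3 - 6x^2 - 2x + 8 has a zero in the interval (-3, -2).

The endpoint values f(-3) = -67 and f(-2) = -20 are both negative. Claim: f(x) < 0 for every x in (-3, -2).
Shift to the endpoint -2: with x = -2 − u (0 < u < 1), one computes f(-2 − u) = -u^3 - 12u^2 - 34u - 20.
The nonzero coefficients here are all negative, so for u > 0 every term is negative (or zero), and the constant term -20 is strictly negative.
Therefore f(x) < 0 throughout (-3, -2), and f has no zero there.

f has no root in that interval.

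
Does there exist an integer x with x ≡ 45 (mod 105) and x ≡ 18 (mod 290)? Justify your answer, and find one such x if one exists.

Both moduli are multiples of 5 = gcd(105, 290), so any solution would satisfy x ≡ 45 and x ≡ 18 modulo 5 simultaneously.
These are incompatible: 45 − 18 = 27 is not divisible by 5.
Hence the system has no solution.

No, no such integer exists.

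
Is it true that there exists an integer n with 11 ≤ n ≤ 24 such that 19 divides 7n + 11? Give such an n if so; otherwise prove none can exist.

At n = 11 the value 88 is not a multiple of 19. n = 12 works, since 7·12 + 11 = 95 = 5·19.

n = 12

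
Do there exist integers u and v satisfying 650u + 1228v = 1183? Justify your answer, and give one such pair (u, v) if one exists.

No, no such integers exist.

gcd(650, 1228) = 2, so every integer of the form 650u + 1228v is a multiple of 2.
However 1183 leaves remainder 1 on division by 2.
So the equation is unsolvable over ℤ.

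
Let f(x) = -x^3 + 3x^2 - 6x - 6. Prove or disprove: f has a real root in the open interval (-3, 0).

f(-3) = 66 and f(0) = -6, which have opposite signs.
As a polynomial, f is continuous on every closed interval.
By the Intermediate Value Theorem, f takes the value 0 somewhere in the open interval.

Such a root exists.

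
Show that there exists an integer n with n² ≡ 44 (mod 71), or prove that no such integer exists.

No such integer exists.

Apply Euler's criterion with the prime 71: 44 is a quadratic residue iff 44^35 ≡ 1 (mod 71), and a non-residue iff it is ≡ −1.
Repeated squaring mod 71: 44^2 = 1936 ≡ 19; 44^4 ≡ 19² = 361 ≡ 6; 44^8 ≡ 6² = 36 ≡ 36; 44^16 ≡ 36² = 1296 ≡ 18; 44^32 ≡ 18² = 324 ≡ 40.
Since 35 = 32 + 2 + 1, 44^35 ≡ 40 · 19 · 44; multiplying out mod 71: 40·19 = 760 ≡ 50, then 50·44 = 2200 ≡ 70. Thus 44^35 ≡ 70 ≡ −1 (mod 71).
By Euler's criterion 44 is a quadratic non-residue mod 71: no n satisfies n² ≡ 44 (mod 71).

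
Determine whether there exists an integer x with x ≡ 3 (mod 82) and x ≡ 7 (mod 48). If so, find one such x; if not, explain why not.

The moduli are not coprime: gcd(82, 48) = 2. Compatibility requires 2 ∣ (7 − 3) = 4, which holds, so solutions exist.
Write x = 3 + 82t. Then 82t ≡ 7 − 3 ≡ 4 (mod 48); dividing through by 2 gives 41t ≡ 2 (mod 24).
41 ≡ 17 (mod 24), so this reads 17t ≡ 2 (mod 24). Since 17·17 = 289 = 12·24 + 1, the inverse of 17 mod 24 is 17.
Therefore t ≡ 17·2 = 34 ≡ 10 (mod 24).
Then x = 3 + 82·10 = 823.
Verify: 823 = 10·82 + 3 and 823 = 17·48 + 7. ✓

x = 823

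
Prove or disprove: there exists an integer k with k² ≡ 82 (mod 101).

k = 53 works: 53² = 2809, and 2809 − 82 = 2727 = 27·101.

k = 53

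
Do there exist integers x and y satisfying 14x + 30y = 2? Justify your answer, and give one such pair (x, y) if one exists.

Since gcd(14, 30) = 2 and 2 = 2·1, Bézout's identity guarantees a solution.
Dividing through by 2 reduces the equation to 7x + 15y = 1.
Run the Euclidean algorithm on 15 and 7: 15 = 2·7 + 1, 7 = 7·1 + 0.
Back-substituting, 1 = 15 − 2·7; that is, 7·(-2) + 15·1 = 1.
So (x, y) = (-2, 1) is a solution.
The general solution is x = -2 + 15k, y = 1 − 7k; taking k = 1 gives the smaller pair x = 13, y = -6.
Indeed 14·13 + 30·(-6) = 182 − 180 = 2.

x = 13, y = -6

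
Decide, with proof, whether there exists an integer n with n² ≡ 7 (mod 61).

61 is prime, so by Euler's criterion 7 is a square mod 61 iff 7^((61−1)/2) = 7^30 ≡ 1 (mod 61).
Repeated squaring mod 61: 7^2 = 49 ≡ 49; 7^4 ≡ 49² = 2401 ≡ 22; 7^8 ≡ 22² = 484 ≡ 57; 7^16 ≡ 57² = 3249 ≡ 16.
Since 30 = 16 + 8 + 4 + 2, 7^30 ≡ 16 · 57 · 22 · 49; multiplying out mod 61: 16·57 = 912 ≡ 58, then 58·22 = 1276 ≡ 56, then 56·49 = 2744 ≡ 60. Thus 7^30 ≡ 60 ≡ −1 (mod 61).
The value −1 means 7 is a non-residue modulo 61, so n² ≡ 7 (mod 61) is impossible.

There is no such integer.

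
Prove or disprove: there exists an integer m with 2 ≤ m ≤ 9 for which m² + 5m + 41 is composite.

m = 3

At m = 3: 3² + 5·3 + 41 = 65 = 5·13, which is composite.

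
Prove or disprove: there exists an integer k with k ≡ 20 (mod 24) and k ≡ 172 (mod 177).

gcd(24, 177) = 3. If k ≡ 20 (mod 24) and k ≡ 172 (mod 177), then k ≡ 20 (mod 3) and k ≡ 172 (mod 3).
These are incompatible: 20 − 172 = -152 is not divisible by 3.
Therefore no such k exists.

There is no such integer.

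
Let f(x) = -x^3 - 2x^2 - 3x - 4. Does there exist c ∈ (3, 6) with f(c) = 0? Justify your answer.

f has no root in that interval.

Evaluate at the endpoints: f(3) = -58, f(6) = -310 — same sign (negative).
The derivative f'(x) = -3x^2 - 4x - 3 is a quadratic with discriminant (-4)² − 4·(-3)·(-3) = -20 < 0; it never vanishes, so it is always negative (sign of the leading coefficient).
Hence f is strictly decreasing on ℝ, and in particular on [3, 6]. A strictly monotone function with same-sign endpoint values stays negative on the whole interval, so f has no zero in (3, 6).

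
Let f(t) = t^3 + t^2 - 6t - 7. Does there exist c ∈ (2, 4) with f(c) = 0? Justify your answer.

Such a root exists.

f(2) = -7 and f(4) = 49, which have opposite signs.
f is continuous everywhere (it is a polynomial), in particular on [2, 4].
So by the Intermediate Value Theorem there is a c strictly between 2 and 4 with f(c) = 0.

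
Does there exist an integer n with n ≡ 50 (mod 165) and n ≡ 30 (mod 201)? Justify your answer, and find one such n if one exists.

No, no such integer exists.

Reduce both congruences modulo 3, which divides 165 and 201: they say n ≡ 50 (mod 3) and n ≡ 30 (mod 3).
These are incompatible: 50 − 30 = 20 is not divisible by 3.
Hence the system has no solution.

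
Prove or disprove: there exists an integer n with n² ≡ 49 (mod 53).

n = 46

n = 46 works: 46² = 2116, and 2116 − 49 = 2067 = 39·53.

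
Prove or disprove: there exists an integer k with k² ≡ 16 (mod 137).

Take k = 4. Then 4² = 16, and since 0 ≤ 16 < 137 this is already reduced: 4² ≡ 16 (mod 137).

k = 4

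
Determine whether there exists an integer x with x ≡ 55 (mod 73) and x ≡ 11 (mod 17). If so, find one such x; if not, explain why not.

Since 73 and 17 share no common factor, CRT says the pair of congruences has a solution (unique mod 1241).
Any solution of the first congruence is x = 55 + 73t; substituting into the second, 73t ≡ 11 − 55 ≡ 7 (mod 17).
73 ≡ 5 (mod 17), so this reads 5t ≡ 7 (mod 17). Since 5·7 = 35 = 2·17 + 1, the inverse of 5 mod 17 is 7.
Multiplying by 7: t ≡ 7·7 = 49 ≡ 15 (mod 17).
Taking t = 15 gives x = 55 + 73·15 = 1150.
Verify: 1150 = 15·73 + 55 and 1150 = 67·17 + 11. ✓

x = 1150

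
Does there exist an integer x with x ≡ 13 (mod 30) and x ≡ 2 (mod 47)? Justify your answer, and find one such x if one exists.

x = 613

The moduli 30 and 47 are coprime, so by the Chinese Remainder Theorem a unique solution modulo 1410 exists.
Any solution of the first congruence is x = 13 + 30t; substituting into the second, 30t ≡ 2 − 13 ≡ 36 (mod 47).
Note 30·11 = 330 ≡ 1 (mod 47) (as 330 − 1 = 7·47), so 30⁻¹ ≡ 11.
Multiplying by 11: t ≡ 11·36 = 396 ≡ 20 (mod 47).
Taking t = 20 gives x = 13 + 30·20 = 613.
Verify: 613 = 20·30 + 13 and 613 = 13·47 + 2. ✓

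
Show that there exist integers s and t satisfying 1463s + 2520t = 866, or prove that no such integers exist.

gcd(1463, 2520) = 7, so every integer of the form 1463s + 2520t is a multiple of 7.
But 866 is not a multiple of 7 (it leaves remainder 5).
So the equation is unsolvable over ℤ.

No such integers exist.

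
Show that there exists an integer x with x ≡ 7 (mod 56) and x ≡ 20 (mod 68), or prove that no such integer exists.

There is no such integer.

gcd(56, 68) = 4. If x ≡ 7 (mod 56) and x ≡ 20 (mod 68), then x ≡ 7 (mod 4) and x ≡ 20 (mod 4).
But 7 mod 4 = 3 while 20 mod 4 = 0, a contradiction.
So no integer satisfies both congruences.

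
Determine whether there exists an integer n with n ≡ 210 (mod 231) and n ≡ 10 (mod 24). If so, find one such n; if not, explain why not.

Reduce both congruences modulo 3, which divides 231 and 24: they say n ≡ 210 (mod 3) and n ≡ 10 (mod 3).
These are incompatible: 210 − 10 = 200 is not divisible by 3.
Therefore no such n exists.

No, no such integer exists.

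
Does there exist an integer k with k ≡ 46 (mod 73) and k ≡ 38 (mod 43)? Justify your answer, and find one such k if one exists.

k = 2747

gcd(73, 43) = 1, so the Chinese Remainder Theorem guarantees exactly one residue class mod 3139 satisfying both.
Write k = 46 + 73t and require 46 + 73t ≡ 38 (mod 43), i.e. 73t ≡ 35 (mod 43).
73 ≡ 30 (mod 43), so this reads 30t ≡ 35 (mod 43). Note 30·33 = 990 ≡ 1 (mod 43) (as 990 − 1 = 23·43), so 30⁻¹ ≡ 33.
Multiplying by 33: t ≡ 33·35 = 1155 ≡ 37 (mod 43).
With t = 37: k = 46 + 73·37 = 2747.
Indeed 2747 ≡ 46 (mod 73) and 2747 ≡ 38 (mod 43).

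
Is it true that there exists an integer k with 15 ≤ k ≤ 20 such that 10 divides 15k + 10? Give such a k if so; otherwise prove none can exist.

At k = 15 the value 235 is not a multiple of 10. At k = 16 we get 15·16 + 10 = 250, and 250 = 10·25.

k = 16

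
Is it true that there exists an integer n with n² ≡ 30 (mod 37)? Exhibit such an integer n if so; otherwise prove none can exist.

n = 20

Take n = 20. Then 20² = 400 = 10·37 + 30, so 20² ≡ 30 (mod 37).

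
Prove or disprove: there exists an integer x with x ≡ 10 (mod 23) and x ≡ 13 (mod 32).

x = 493

gcd(23, 32) = 1, so the Chinese Remainder Theorem guarantees exactly one residue class mod 736 satisfying both.
Any solution of the first congruence is x = 10 + 23t; substituting into the second, 23t ≡ 13 − 10 ≡ 3 (mod 32).
To invert 23 modulo 32: 32 = 1·23 + 9, 23 = 2·9 + 5, 9 = 1·5 + 4, 5 = 1·4 + 1, 4 = 4·1 + 0, and unwinding, 1 = 5 − 1·4 = 5 − (9 − 1·5) = −9 + 2·5 = −9 + 2·(23 − 2·9) = 2·23 − 5·9 = 2·23 − 5·(32 − 1·23) = −5·32 + 7·23. Thus 23⁻¹ ≡ 7 (mod 32).
Therefore t ≡ 7·3 = 21 (mod 32).
Taking t = 21 gives x = 10 + 23·21 = 493.
Check: 493 mod 23 = 10, 493 mod 32 = 13. ✓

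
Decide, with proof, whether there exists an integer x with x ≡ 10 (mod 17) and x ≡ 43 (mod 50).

x = 843

The moduli 17 and 50 are coprime, so by the Chinese Remainder Theorem a unique solution modulo 850 exists.
Write x = 10 + 17t and require 10 + 17t ≡ 43 (mod 50), i.e. 17t ≡ 33 (mod 50).
To invert 17 modulo 50: 50 = 2·17 + 16, 17 = 1·16 + 1, 16 = 16·1 + 0, and unwinding, 1 = 17 − 1·16 = 17 − (50 − 2·17) = −50 + 3·17. Thus 17⁻¹ ≡ 3 (mod 50).
Therefore t ≡ 3·33 = 99 ≡ 49 (mod 50).
Taking t = 49 gives x = 10 + 17·49 = 843.
Verify: 843 = 49·17 + 10 and 843 = 16·50 + 43. ✓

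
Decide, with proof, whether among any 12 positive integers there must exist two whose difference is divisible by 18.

Try 12 consecutive integers, 7, 8, …, 18. Their remainders mod 18 are 7, 8, 9, 10, 11, 12, 13, 14, 15, 16, 17, 0 — pairwise different, as any 12 ≤ 18 consecutive integers have distinct residues.
No two share a residue, so no pair has difference divisible by 18; the claim fails for this set.

No, the set {7, 8, 9, 10, 11, 12, 13, 14, 15, 16, 17, 18} is a counterexample.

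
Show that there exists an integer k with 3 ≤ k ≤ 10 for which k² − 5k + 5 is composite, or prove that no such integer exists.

At k = 10: 10² − 5·10 + 5 = 55 = 5·11, which is composite.

k = 10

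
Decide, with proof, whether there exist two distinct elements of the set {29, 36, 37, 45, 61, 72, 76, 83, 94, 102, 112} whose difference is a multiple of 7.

The pair (29, 36) works.

Reduce each element mod 7: 29↦1, 36↦1, 37↦2, 45↦3, 61↦5, 72↦2, 76↦6, 83↦6, 94↦3, 102↦4, 112↦0. The residue 1 repeats (at 29 and 36), and 36 − 29 = 7 = 1·7.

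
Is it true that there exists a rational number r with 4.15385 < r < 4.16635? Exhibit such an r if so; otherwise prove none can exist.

r = 79/19

Multiplying by 19: 19·4.15385 = 78.92315 and 19·4.16635 = 79.16065, so the integer 79 lies strictly between them.
So r = 79/19 works: it is a ratio of integers, and dividing 19·4.15385 < 79 < 19·4.16635 through by 19 gives 4.15385 < 79/19 < 4.16635.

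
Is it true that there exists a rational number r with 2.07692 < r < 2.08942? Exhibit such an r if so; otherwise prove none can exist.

Scale by 12: the interval becomes (24.92304, 25.07304), which contains the integer 25.
Dividing back, 2.07692 < 25/12 < 2.08942, and 25/12 is rational.

r = 25/12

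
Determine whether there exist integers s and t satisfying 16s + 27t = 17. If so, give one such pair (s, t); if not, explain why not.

s = 23, t = -13

16 and 27 are coprime, so 16s + 27t ranges over all of ℤ.
Dividing repeatedly: 27 = 1·16 + 11, 16 = 1·11 + 5, 11 = 2·5 + 1, 5 = 5·1 + 0.
Back-substituting, 1 = 11 − 2·5 = 11 − 2·(16 − 1·11) = −2·16 + 3·11 = −2·16 + 3·(27 − 1·16) = 3·27 − 5·16; that is, 16·(-5) + 27·3 = 1.
Multiplying through by 17: s = (-5)·17 = -85, t = 3·17 = 51 is a solution.
Adding 4·27 to s and subtracting 4·16 from t gives the tidier solution (23, -13).
Indeed 16·23 + 27·(-13) = 368 − 351 = 17.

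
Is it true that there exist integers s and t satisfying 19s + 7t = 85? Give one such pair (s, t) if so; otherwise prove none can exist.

Since gcd(19, 7) = 1, every integer is an integer combination of 19 and 7.
Run the Euclidean algorithm on 19 and 7: 19 = 2·7 + 5, 7 = 1·5 + 2, 5 = 2·2 + 1, 2 = 2·1 + 0.
Working back up the chain: 1 = 5 − 2·2 = 5 − 2·(7 − 1·5) = −2·7 + 3·5 = −2·7 + 3·(19 − 2·7) = 3·19 − 8·7. So 19·3 + 7·(-8) = 1.
Times 85: 19·255 + 7·(-680) = 85, so (255, -680) solves it.
The general solution is s = 255 + 7k, t = -680 − 19k; taking k = -36 gives the smaller pair s = 3, t = 4.
Check: 19·3 + 7·4 = 57 + 28 = 85. ✓

s = 3, t = 4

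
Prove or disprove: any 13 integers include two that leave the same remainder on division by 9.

True.

Partition the integers by their residue mod 9; there are 9 classes.
Placing 13 integers into 9 classes, some class receives at least two — say a and b.
So a and b have equal remainders mod 9, which is exactly what was to be shown.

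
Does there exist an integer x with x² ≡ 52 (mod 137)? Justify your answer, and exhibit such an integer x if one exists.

Apply Euler's criterion with the prime 137: 52 is a quadratic residue iff 52^68 ≡ 1 (mod 137), and a non-residue iff it is ≡ −1.
Repeated squaring mod 137: 52^2 = 2704 ≡ 101; 52^4 ≡ 101² = 10201 ≡ 63; 52^8 ≡ 63² = 3969 ≡ 133; 52^16 ≡ 133² = 17689 ≡ 16; 52^32 ≡ 16² = 256 ≡ 119; 52^64 ≡ 119² = 14161 ≡ 50.
Since 68 = 64 + 4, 52^68 ≡ 50 · 63; multiplying out mod 137: 50·63 = 3150 ≡ 136. Thus 52^68 ≡ 136 ≡ −1 (mod 137).
By Euler's criterion 52 is a quadratic non-residue mod 137: no x satisfies x² ≡ 52 (mod 137).

No such integer exists.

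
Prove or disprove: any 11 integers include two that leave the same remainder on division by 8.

Yes, this is always true.

Each integer lies in one of the 8 residue classes modulo 8.
Since 11 > 8, two of the 11 integers must share a residue class by the pigeonhole principle; call them a and b.
So a and b have equal remainders mod 8, which is exactly what was to be shown.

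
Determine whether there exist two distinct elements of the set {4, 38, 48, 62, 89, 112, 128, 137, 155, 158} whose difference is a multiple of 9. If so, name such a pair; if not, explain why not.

4 mod 9 = 4 and 112 mod 9 = 4, so 112 − 4 = 108 = 12·9.

The pair (4, 112) works.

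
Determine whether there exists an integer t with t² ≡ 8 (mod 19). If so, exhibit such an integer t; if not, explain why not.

Squares mod 19 repeat after t = 9 (as (−t)² = t²); for t = 0..9 they are 0, 1, 4, 9, 16, 6, 17, 11, 7, 5.
So the quadratic residues mod 19 are {0, 1, 4, 5, 6, 7, 9, 11, 16, 17}, and 8 is not among them.
Hence no integer t has t² ≡ 8 (mod 19).

There is no such integer.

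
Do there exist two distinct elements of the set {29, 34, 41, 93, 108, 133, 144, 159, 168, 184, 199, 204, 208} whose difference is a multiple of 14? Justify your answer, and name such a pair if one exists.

Residues mod 14: 29↦1, 34↦6, 41↦13, 93↦9, 108↦10, 133↦7, 144↦4, 159↦5, 168↦0, 184↦2, 199↦3, 204↦8, 208↦12.
No residue repeats among the 13 elements, so no pair has difference ≡ 0 (mod 14).

No, no such pair exists.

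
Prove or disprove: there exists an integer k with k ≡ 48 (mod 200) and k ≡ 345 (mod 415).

No such integer exists.

gcd(200, 415) = 5. If k ≡ 48 (mod 200) and k ≡ 345 (mod 415), then k ≡ 48 (mod 5) and k ≡ 345 (mod 5).
But 48 mod 5 = 3 while 345 mod 5 = 0, a contradiction.
Therefore no such k exists.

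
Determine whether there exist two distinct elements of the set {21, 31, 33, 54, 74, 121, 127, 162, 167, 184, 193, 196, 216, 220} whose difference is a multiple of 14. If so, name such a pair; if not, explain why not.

There is no such pair.

Residues mod 14: 21↦7, 31↦3, 33↦5, 54↦12, 74↦4, 121↦9, 127↦1, 162↦8, 167↦13, 184↦2, 193↦11, 196↦0, 216↦6, 220↦10.
No residue repeats among the 14 elements, so no pair has difference ≡ 0 (mod 14).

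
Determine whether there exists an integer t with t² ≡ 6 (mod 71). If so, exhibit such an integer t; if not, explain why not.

t = 52

Take t = 52. Then 52² = 2704 = 38·71 + 6, so 52² ≡ 6 (mod 71).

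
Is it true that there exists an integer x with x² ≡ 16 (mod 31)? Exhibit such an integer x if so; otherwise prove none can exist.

Take x = 4. Then 4² = 16, and since 0 ≤ 16 < 31 this is already reduced: 4² ≡ 16 (mod 31).

x = 4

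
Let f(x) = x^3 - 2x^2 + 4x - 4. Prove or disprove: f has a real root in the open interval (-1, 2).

Yes, f has a root in the interval.

f(-1) = -11 and f(2) = 4, which have opposite signs.
f is continuous everywhere (it is a polynomial), in particular on [-1, 2].
By the Intermediate Value Theorem f must vanish at some point of (-1, 2).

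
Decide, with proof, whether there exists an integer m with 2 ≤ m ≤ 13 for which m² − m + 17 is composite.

The values for m = 2, 3, …, 13 are 19, 23, 29, 37, 47, 59, 73, 89, 107, 127, 149, 173, and each of these is prime.
So no value in the range makes the expression composite.

No, no such integer m in that range exists.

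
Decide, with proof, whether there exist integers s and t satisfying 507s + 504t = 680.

There are no such integers.

Any value of 507s + 504t is a multiple of gcd(507, 504) = 3.
But 680 is not a multiple of 3 (it leaves remainder 2).
Hence no integers s, t satisfy the equation.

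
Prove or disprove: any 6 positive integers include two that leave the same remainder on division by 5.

There are exactly 5 possible remainders on division by 5.
Placing 6 integers into 5 classes, some class receives at least two — say a and b.
So a and b have equal remainders mod 5, which is exactly what was to be shown.

Yes.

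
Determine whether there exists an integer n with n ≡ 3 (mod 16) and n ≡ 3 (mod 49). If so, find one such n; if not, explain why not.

The moduli 16 and 49 are coprime, so by the Chinese Remainder Theorem a unique solution modulo 784 exists.
Any solution of the first congruence is n = 3 + 16t; substituting into the second, 16t ≡ 3 − 3 ≡ 0 (mod 49).
t = 0 satisfies this.
With t = 0: n = 3 + 16·0 = 3.
Check: 3 mod 16 = 3, 3 mod 49 = 3. ✓

n = 3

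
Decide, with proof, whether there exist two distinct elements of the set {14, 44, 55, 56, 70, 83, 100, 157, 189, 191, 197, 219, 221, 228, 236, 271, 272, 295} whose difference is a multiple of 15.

14 and 44 are such a pair.

Reduce each element mod 15: 14↦14, 44↦14, 55↦10, 56↦11, 70↦10, 83↦8, 100↦10, 157↦7, 189↦9, 191↦11, 197↦2, 219↦9, 221↦11, 228↦3, 236↦11, 271↦1, 272↦2, 295↦10. The residue 14 repeats (at 14 and 44), and 44 − 14 = 30 = 2·15.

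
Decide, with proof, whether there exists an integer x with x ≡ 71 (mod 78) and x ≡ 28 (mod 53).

Since 78 and 53 share no common factor, CRT says the pair of congruences has a solution (unique mod 4134).
Write x = 71 + 78t and require 71 + 78t ≡ 28 (mod 53), i.e. 78t ≡ 10 (mod 53).
78 ≡ 25 (mod 53), so this reads 25t ≡ 10 (mod 53). To invert 25 modulo 53: 53 = 2·25 + 3, 25 = 8·3 + 1, 3 = 3·1 + 0, and unwinding, 1 = 25 − 8·3 = 25 − 8·(53 − 2·25) = −8·53 + 17·25. Thus 25⁻¹ ≡ 17 (mod 53).
Multiplying by 17: t ≡ 17·10 = 170 ≡ 11 (mod 53).
Taking t = 11 gives x = 71 + 78·11 = 929.
Check: 929 mod 78 = 71, 929 mod 53 = 28. ✓

x = 929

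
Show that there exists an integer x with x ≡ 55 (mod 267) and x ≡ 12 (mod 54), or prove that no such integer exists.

No, no such integer exists.

gcd(267, 54) = 3. If x ≡ 55 (mod 267) and x ≡ 12 (mod 54), then x ≡ 55 (mod 3) and x ≡ 12 (mod 3).
But 55 mod 3 = 1 while 12 mod 3 = 0, a contradiction.
Therefore no such x exists.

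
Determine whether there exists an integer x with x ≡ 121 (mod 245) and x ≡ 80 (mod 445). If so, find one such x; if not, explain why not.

No, no such integer exists.

Both moduli are multiples of 5 = gcd(245, 445), so any solution would satisfy x ≡ 121 and x ≡ 80 modulo 5 simultaneously.
But 121 mod 5 = 1 while 80 mod 5 = 0, a contradiction.
So no integer satisfies both congruences.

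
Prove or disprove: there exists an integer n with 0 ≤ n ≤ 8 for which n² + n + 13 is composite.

At n = 4: 4² + 4 + 13 = 33 = 3·11, which is composite.

n = 4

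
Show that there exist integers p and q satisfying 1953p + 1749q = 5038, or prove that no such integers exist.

Both 1953 and 1749 are divisible by gcd(1953, 1749) = 3, hence so is any combination 1953p + 1749q.
But 5038 is not a multiple of 3 (it leaves remainder 1).
So the equation is unsolvable over ℤ.

No, no such integers exist.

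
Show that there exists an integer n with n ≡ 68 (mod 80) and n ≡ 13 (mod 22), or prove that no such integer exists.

There is no such integer.

Both moduli are multiples of 2 = gcd(80, 22), so any solution would satisfy n ≡ 68 and n ≡ 13 modulo 2 simultaneously.
However 68 ≡ 0 and 13 ≡ 1 (mod 2), and 0 ≠ 1.
So no integer satisfies both congruences.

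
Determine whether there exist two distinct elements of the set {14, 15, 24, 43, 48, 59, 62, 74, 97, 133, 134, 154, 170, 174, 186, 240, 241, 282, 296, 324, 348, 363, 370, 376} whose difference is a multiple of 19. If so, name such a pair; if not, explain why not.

15 and 186 are such a pair.

15 mod 19 = 15 and 186 mod 19 = 15, so 186 − 15 = 171 = 9·19.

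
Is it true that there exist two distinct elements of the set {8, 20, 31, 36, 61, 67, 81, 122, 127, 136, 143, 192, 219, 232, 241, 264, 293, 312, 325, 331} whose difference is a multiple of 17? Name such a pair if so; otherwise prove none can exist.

Yes: 8 and 127.

Both 8 and 127 leave remainder 8 on division by 17; their difference 119 = 7·17 is a multiple of 17.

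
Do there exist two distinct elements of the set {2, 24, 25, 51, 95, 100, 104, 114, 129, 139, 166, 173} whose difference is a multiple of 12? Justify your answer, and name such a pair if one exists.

No, no such pair exists.

Reduce each element modulo 12: 2↦2, 24↦0, 25↦1, 51↦3, 95↦11, 100↦4, 104↦8, 114↦6, 129↦9, 139↦7, 166↦10, 173↦5.
These 12 residues are pairwise different, hence no difference of two elements is divisible by 12.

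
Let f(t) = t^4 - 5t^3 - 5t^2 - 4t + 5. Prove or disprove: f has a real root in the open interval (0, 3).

Yes, f has a root in the interval.

f(0) = 5 and f(3) = -106, which have opposite signs.
As a polynomial, f is continuous on every closed interval.
By the Intermediate Value Theorem, f takes the value 0 somewhere in the open interval.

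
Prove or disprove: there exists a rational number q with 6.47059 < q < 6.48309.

Multiplying by 19: 19·6.47059 = 122.94121 and 19·6.48309 = 123.17871, so the integer 123 lies strictly between them.
Hence 123/19 is a rational number with 6.47059 < 123/19 < 6.48309.

q = 123/19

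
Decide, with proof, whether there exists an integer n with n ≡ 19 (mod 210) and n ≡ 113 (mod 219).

Both moduli are multiples of 3 = gcd(210, 219), so any solution would satisfy n ≡ 19 and n ≡ 113 modulo 3 simultaneously.
But 19 mod 3 = 1 while 113 mod 3 = 2, a contradiction.
Therefore no such n exists.

There is no such integer.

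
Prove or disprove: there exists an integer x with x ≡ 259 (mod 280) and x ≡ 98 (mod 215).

gcd(280, 215) = 5. If x ≡ 259 (mod 280) and x ≡ 98 (mod 215), then x ≡ 259 (mod 5) and x ≡ 98 (mod 5).
However 259 ≡ 4 and 98 ≡ 3 (mod 5), and 4 ≠ 3.
Hence the system has no solution.

No such integer exists.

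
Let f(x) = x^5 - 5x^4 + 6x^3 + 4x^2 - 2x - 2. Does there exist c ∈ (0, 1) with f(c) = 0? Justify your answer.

f(0) = -2 and f(1) = 2, which have opposite signs.
Since f is a polynomial it is continuous on [0, 1].
By the Intermediate Value Theorem, f takes the value 0 somewhere in the open interval.

Yes, f has a root in the interval.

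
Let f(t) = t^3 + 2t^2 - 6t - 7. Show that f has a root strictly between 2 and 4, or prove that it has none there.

Yes, f has a root in the interval.

f(2) = -3 and f(4) = 65, which have opposite signs.
f is continuous everywhere (it is a polynomial), in particular on [2, 4].
By the Intermediate Value Theorem f must vanish at some point of (2, 4).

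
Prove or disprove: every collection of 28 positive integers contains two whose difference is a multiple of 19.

Each integer lies in one of the 19 residue classes modulo 19.
Placing 28 integers into 19 classes, some class receives at least two — say a and b.
Equal remainders mean a − b ≡ 0 (mod 19), so 19 divides their difference.

Yes.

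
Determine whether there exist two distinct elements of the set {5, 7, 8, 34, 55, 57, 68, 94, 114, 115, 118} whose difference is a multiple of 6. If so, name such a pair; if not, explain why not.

Reduce each element mod 6: 5↦5, 7↦1, 8↦2, 34↦4, 55↦1, 57↦3, 68↦2, 94↦4, 114↦0, 115↦1, 118↦4. The residue 1 repeats (at 7 and 55), and 55 − 7 = 48 = 8·6.

7 and 55 are such a pair.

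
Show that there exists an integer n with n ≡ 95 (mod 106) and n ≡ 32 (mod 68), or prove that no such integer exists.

Both moduli are multiples of 2 = gcd(106, 68), so any solution would satisfy n ≡ 95 and n ≡ 32 modulo 2 simultaneously.
These are incompatible: 95 − 32 = 63 is not divisible by 2.
So no integer satisfies both congruences.

There is no such integer.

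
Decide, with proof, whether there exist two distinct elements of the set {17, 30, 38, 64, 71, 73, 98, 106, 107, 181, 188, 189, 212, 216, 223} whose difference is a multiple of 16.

No, no such pair exists.

Reduce each element modulo 16: 17↦1, 30↦14, 38↦6, 64↦0, 71↦7, 73↦9, 98↦2, 106↦10, 107↦11, 181↦5, 188↦12, 189↦13, 212↦4, 216↦8, 223↦15.
These 15 residues are pairwise different, hence no difference of two elements is divisible by 16.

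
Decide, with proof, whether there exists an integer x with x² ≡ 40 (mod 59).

Apply Euler's criterion with the prime 59: 40 is a quadratic residue iff 40^29 ≡ 1 (mod 59), and a non-residue iff it is ≡ −1.
Repeated squaring mod 59: 40^2 = 1600 ≡ 7; 40^4 ≡ 7² = 49 ≡ 49; 40^8 ≡ 49² = 2401 ≡ 41; 40^16 ≡ 41² = 1681 ≡ 29.
Since 29 = 16 + 8 + 4 + 1, 40^29 ≡ 29 · 41 · 49 · 40; multiplying out mod 59: 29·41 = 1189 ≡ 9, then 9·49 = 441 ≡ 28, then 28·40 = 1120 ≡ 58. Thus 40^29 ≡ 58 ≡ −1 (mod 59).
By Euler's criterion 40 is a quadratic non-residue mod 59: no x satisfies x² ≡ 40 (mod 59).

There is no such integer.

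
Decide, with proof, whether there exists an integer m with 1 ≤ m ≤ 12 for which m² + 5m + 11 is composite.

At m = 2: 2² + 5·2 + 11 = 25 = 5·5, which is composite.

m = 2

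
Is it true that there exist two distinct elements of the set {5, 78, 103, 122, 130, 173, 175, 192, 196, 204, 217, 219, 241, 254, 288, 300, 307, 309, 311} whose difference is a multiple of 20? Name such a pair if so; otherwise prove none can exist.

There is no such pair.

Two integers differ by a multiple of 20 exactly when they have the same residue mod 20. The residues are 5↦5, 78↦18, 103↦3, 122↦2, 130↦10, 173↦13, 175↦15, 192↦12, 196↦16, 204↦4, 217↦17, 219↦19, 241↦1, 254↦14, 288↦8, 300↦0, 307↦7, 309↦9, 311↦11.
These 19 residues are pairwise different, hence no difference of two elements is divisible by 20.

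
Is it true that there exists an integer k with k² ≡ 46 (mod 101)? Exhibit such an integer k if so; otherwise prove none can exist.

There is no such integer.

101 is prime, so by Euler's criterion 46 is a square mod 101 iff 46^((101−1)/2) = 46^50 ≡ 1 (mod 101).
Squaring successively (mod 101): 46^2 = 2116 ≡ 96; 46^4 ≡ 96² = 9216 ≡ 25; 46^8 ≡ 25² = 625 ≡ 19; 46^16 ≡ 19² = 361 ≡ 58; 46^32 ≡ 58² = 3364 ≡ 31.
Since 50 = 32 + 16 + 2, 46^50 ≡ 31 · 58 · 96; multiplying out mod 101: 31·58 = 1798 ≡ 81, then 81·96 = 7776 ≡ 100. Thus 46^50 ≡ 100 ≡ −1 (mod 101).
By Euler's criterion 46 is a quadratic non-residue mod 101: no k satisfies k² ≡ 46 (mod 101).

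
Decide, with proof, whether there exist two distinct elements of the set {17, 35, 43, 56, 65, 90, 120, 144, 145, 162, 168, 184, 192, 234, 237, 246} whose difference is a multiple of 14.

Both 56 and 168 leave remainder 0 on division by 14; their difference 112 = 8·14 is a multiple of 14.

Yes: 56 and 168.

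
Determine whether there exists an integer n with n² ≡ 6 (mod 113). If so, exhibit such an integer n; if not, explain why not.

No such integer exists.

113 is prime, so by Euler's criterion 6 is a square mod 113 iff 6^((113−1)/2) = 6^56 ≡ 1 (mod 113).
Repeated squaring mod 113: 6^2 = 36 ≡ 36; 6^4 ≡ 36² = 1296 ≡ 53; 6^8 ≡ 53² = 2809 ≡ 97; 6^16 ≡ 97² = 9409 ≡ 30; 6^32 ≡ 30² = 900 ≡ 109.
Since 56 = 32 + 16 + 8, 6^56 ≡ 109 · 30 · 97; multiplying out mod 113: 109·30 = 3270 ≡ 106, then 106·97 = 10282 ≡ 112. Thus 6^56 ≡ 112 ≡ −1 (mod 113).
By Euler's criterion 6 is a quadratic non-residue mod 113: no n satisfies n² ≡ 6 (mod 113).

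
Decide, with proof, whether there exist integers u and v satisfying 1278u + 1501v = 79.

Since gcd(1278, 1501) = 1, every integer is an integer combination of 1278 and 1501.
Dividing repeatedly: 1501 = 1·1278 + 223, 1278 = 5·223 + 163, 223 = 1·163 + 60, 163 = 2·60 + 43, 60 = 1·43 + 17, 43 = 2·17 + 9, 17 = 1·9 + 8, 9 = 1·8 + 1, 8 = 8·1 + 0.
Unwinding: 1 = 9 − 1·8 = 9 − (17 − 1·9) = −17 + 2·9 = −17 + 2·(43 − 2·17) = 2·43 − 5·17 = 2·43 − 5·(60 − 1·43) = −5·60 + 7·43 = −5·60 + 7·(163 − 2·60) = 7·163 − 19·60 = 7·163 − 19·(223 − 1·163) = −19·223 + 26·163 = −19·223 + 26·(1278 − 5·223) = 26·1278 − 149·223 = 26·1278 − 149·(1501 − 1·1278) = −149·1501 + 175·1278, i.e. 1278·175 + 1501·(-149) = 1.
Times 79: 1278·13825 + 1501·(-11771) = 79, so (13825, -11771) solves it.
The general solution is u = 13825 + 1501k, v = -11771 − 1278k; taking k = -9 gives the smaller pair u = 316, v = -269.
Check: 1278·316 + 1501·(-269) = 403848 − 403769 = 79. ✓

u = 316, v = -269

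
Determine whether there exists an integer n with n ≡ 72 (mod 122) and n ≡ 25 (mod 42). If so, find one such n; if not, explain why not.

Reduce both congruences modulo 2, which divides 122 and 42: they say n ≡ 72 (mod 2) and n ≡ 25 (mod 2).
These are incompatible: 72 − 25 = 47 is not divisible by 2.
Therefore no such n exists.

There is no such integer.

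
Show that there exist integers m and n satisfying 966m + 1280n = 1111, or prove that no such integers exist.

No such integers exist.

Both 966 and 1280 are divisible by gcd(966, 1280) = 2, hence so is any combination 966m + 1280n.
But 1111 = 2·555 + 1, so 2 ∤ 1111.
So the equation is unsolvable over ℤ.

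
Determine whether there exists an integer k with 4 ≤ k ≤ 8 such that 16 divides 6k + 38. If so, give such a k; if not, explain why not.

k = 7

For k = 4, 5, 6 the values 62, 68, 74 are not multiples of 16. Try k = 7: 6·7 + 38 = 80 = 5·16, which is divisible by 16.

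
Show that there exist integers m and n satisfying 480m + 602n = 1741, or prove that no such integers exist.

No, no such integers exist.

Any value of 480m + 602n is a multiple of gcd(480, 602) = 2.
However 1741 leaves remainder 1 on division by 2.
Therefore 480m + 602n = 1741 has no solution in integers.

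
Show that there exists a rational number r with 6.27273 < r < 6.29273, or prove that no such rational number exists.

r = 44/7

Scale by 7: the interval becomes (43.90911, 44.04911), which contains the integer 44.
Dividing back, 6.27273 < 44/7 < 6.29273, and 44/7 is rational.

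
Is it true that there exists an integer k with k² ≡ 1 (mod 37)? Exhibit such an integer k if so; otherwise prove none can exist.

k = 36

k = 36 works: 36² = 1296, and 1296 − 1 = 1295 = 35·37.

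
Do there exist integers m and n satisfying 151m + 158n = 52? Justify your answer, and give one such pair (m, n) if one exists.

m = 128, n = -122

151 and 158 are coprime, so 151m + 158n ranges over all of ℤ.
Run the Euclidean algorithm on 158 and 151: 158 = 1·151 + 7, 151 = 21·7 + 4, 7 = 1·4 + 3, 4 = 1·3 + 1, 3 = 3·1 + 0.
Working back up the chain: 1 = 4 − 1·3 = 4 − (7 − 1·4) = −7 + 2·4 = −7 + 2·(151 − 21·7) = 2·151 − 43·7 = 2·151 − 43·(158 − 1·151) = −43·158 + 45·151. So 151·45 + 158·(-43) = 1.
Scaling by 52 gives the particular solution (m, n) = (2340, -2236).
The general solution is m = 2340 + 158k, n = -2236 − 151k; taking k = -14 gives the smaller pair m = 128, n = -122.
Check: 151·128 + 158·(-122) = 19328 − 19276 = 52. ✓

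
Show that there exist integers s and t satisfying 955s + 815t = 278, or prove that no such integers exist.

Any value of 955s + 815t is a multiple of gcd(955, 815) = 5.
But 278 is not a multiple of 5 (it leaves remainder 3).
So the equation is unsolvable over ℤ.

No, no such integers exist.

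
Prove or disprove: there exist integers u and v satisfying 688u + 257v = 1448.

688 and 257 are coprime, so 688u + 257v ranges over all of ℤ.
Run the Euclidean algorithm on 688 and 257: 688 = 2·257 + 174, 257 = 1·174 + 83, 174 = 2·83 + 8, 83 = 10·8 + 3, 8 = 2·3 + 2, 3 = 1·2 + 1, 2 = 2·1 + 0.
Unwinding: 1 = 3 − 1·2 = 3 − (8 − 2·3) = −8 + 3·3 = −8 + 3·(83 − 10·8) = 3·83 − 31·8 = 3·83 − 31·(174 − 2·83) = −31·174 + 65·83 = −31·174 + 65·(257 − 1·174) = 65·257 − 96·174 = 65·257 − 96·(688 − 2·257) = −96·688 + 257·257, i.e. 688·(-96) + 257·257 = 1.
Multiplying through by 1448: u = (-96)·1448 = -139008, v = 257·1448 = 372136 is a solution.
Shifting by a multiple of (257, −688) keeps it a solution: u = -139008 + 541·257 = 29, v = 372136 − 541·688 = -72.
Check: 688·29 + 257·(-72) = 19952 − 18504 = 1448. ✓

u = 29, v = -72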